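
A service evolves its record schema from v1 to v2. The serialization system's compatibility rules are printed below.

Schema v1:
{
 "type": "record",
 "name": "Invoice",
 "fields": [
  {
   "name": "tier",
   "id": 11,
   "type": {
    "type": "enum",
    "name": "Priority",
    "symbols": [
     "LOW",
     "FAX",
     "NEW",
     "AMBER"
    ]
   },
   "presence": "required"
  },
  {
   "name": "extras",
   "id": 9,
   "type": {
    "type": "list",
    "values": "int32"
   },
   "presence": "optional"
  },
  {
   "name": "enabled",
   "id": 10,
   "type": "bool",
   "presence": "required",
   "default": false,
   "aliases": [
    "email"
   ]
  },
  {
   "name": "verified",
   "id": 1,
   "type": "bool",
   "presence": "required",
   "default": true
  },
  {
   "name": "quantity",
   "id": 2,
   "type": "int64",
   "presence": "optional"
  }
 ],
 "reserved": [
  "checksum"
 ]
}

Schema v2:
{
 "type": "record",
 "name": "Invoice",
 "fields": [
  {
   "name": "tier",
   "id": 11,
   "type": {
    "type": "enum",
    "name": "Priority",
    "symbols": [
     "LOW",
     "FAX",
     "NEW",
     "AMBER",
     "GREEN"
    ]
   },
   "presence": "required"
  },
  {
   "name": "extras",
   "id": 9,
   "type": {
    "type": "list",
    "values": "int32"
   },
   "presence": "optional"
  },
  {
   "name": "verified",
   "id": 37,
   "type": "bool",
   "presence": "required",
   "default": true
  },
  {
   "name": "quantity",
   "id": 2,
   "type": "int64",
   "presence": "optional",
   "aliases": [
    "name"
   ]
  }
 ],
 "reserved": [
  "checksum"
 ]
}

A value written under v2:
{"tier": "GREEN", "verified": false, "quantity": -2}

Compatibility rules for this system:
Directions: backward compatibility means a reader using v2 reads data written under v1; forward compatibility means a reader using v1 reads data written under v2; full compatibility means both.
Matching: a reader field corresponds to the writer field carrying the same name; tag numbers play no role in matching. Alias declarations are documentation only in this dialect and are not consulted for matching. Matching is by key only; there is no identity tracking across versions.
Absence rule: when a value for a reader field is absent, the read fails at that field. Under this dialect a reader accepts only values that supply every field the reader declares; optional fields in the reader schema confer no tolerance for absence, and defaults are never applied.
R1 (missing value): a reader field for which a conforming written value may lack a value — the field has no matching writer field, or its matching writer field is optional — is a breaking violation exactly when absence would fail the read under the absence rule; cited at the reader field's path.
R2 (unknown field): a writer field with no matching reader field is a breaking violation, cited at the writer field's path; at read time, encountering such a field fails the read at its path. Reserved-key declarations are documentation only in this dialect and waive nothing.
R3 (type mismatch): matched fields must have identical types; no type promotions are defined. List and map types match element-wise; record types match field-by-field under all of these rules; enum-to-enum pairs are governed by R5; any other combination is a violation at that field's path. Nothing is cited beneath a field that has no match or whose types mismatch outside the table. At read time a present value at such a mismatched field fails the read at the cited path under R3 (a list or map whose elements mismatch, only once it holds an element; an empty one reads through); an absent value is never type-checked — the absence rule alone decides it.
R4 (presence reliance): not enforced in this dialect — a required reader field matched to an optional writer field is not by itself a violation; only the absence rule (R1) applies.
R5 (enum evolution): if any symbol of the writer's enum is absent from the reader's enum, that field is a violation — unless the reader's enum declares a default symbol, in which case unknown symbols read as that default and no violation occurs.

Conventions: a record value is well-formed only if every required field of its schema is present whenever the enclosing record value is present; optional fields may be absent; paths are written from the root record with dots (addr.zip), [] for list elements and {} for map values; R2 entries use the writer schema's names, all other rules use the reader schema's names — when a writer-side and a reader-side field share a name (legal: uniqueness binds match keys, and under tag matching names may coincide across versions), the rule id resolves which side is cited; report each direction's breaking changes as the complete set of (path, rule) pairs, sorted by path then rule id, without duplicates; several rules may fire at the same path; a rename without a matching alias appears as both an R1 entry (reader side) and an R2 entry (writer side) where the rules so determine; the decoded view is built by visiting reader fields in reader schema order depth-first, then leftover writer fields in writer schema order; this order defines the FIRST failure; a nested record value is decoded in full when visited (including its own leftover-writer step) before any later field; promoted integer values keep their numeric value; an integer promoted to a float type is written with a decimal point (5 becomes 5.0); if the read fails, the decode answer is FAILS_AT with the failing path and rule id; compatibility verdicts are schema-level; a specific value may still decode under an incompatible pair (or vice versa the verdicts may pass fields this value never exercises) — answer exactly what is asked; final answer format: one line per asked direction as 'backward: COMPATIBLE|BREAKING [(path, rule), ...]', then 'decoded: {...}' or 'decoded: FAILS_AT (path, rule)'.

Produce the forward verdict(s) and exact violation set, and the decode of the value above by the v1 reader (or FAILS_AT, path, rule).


in Invoice below, arrows point writer -> reader
forward pass over Invoice, reader schema v1, writer schema v2:
  tier <- tier (Priority -> Priority, writer required)
  extras <- extras (list<int32> -> list<int32>, writer optional)
  no writer field matches reader enabled
  verified <- verified (bool -> bool, writer required)
  quantity <- quantity (int64 -> int64, writer optional)
  rule R1 violated at enabled
  rule R1 violated at extras
  rule R1 violated at quantity
  rule R5 violated at tier
  => 4 violation(s): forward is BREAKING for Invoice
migrating the Invoice value to v1:
  read fails at tier under R5
  => FAILS_AT (tier, R5)
remaining Invoice differences; none change what is asked:
  field verified in record Invoice: tag 1 changed to 37 -> triggers nothing under Invoice's printed rules — same verdict

forward: BREAKING [(enabled, R1), (extras, R1), (quantity, R1), (tier, R5)]; decoded: FAILS_AT (tier, R5)


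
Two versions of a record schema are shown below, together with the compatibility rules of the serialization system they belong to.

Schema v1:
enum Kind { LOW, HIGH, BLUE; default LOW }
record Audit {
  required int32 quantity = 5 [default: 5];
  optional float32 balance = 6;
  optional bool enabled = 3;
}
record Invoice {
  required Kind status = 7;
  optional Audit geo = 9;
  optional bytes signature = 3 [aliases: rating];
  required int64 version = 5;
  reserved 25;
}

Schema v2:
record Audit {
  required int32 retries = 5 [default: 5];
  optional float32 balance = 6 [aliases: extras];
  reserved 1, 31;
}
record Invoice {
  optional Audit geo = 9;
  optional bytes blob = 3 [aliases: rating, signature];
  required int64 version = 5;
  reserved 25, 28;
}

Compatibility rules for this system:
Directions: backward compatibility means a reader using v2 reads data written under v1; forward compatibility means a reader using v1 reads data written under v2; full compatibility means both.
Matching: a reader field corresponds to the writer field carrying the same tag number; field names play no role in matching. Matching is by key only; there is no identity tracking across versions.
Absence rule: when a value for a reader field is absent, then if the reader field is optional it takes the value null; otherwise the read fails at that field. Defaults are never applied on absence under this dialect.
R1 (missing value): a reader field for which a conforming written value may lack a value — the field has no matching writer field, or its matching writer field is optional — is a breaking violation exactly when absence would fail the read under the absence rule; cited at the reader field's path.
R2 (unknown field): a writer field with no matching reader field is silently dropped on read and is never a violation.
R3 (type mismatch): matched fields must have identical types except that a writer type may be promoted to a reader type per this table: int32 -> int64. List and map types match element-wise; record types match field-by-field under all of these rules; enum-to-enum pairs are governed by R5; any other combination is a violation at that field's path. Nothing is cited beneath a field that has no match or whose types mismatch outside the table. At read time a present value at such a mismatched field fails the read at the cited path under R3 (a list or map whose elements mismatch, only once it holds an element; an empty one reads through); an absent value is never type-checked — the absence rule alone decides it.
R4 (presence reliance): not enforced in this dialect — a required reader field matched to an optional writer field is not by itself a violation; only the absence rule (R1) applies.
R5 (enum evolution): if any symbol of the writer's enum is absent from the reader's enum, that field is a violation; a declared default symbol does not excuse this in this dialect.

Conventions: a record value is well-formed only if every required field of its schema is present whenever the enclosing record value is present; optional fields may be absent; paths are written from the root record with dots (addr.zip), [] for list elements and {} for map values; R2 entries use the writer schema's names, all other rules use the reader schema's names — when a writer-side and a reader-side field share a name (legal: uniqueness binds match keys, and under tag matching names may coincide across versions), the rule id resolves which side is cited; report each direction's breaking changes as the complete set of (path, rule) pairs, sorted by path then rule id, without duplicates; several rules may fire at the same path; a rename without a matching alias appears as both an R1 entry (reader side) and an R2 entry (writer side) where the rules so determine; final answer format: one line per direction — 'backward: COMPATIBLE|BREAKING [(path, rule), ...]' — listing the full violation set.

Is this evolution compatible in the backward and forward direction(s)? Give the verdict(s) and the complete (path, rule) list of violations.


in Invoice below, arrows point writer -> reader
backward pass over Invoice, reader schema v2, writer schema v1:
  Audit -> Audit, writer optional: geo aligns to geo
  bytes -> bytes, writer optional: blob aligns to signature
  int64 -> int64, writer required: version aligns to version
  leftover writer field: status
  int32 -> int32, writer required: geo.retries aligns to geo.quantity
  float32 -> float32, writer optional: geo.balance aligns to geo.balance
  leftover writer field: geo.enabled
  nothing fires on Invoice: backward is COMPATIBLE
forward pass over Invoice, reader schema v1, writer schema v2:
  no writer field matches reader status
  Audit -> Audit, writer optional: geo aligns to geo
  bytes -> bytes, writer optional: signature aligns to blob
  int64 -> int64, writer required: version aligns to version
  int32 -> int32, writer required: geo.quantity aligns to geo.retries
  float32 -> float32, writer optional: geo.balance aligns to geo.balance
  no writer field matches reader geo.enabled
  rule R1 violated at status
  => forward verdict for Invoice: BREAKING, 1 violation(s)

backward: COMPATIBLE []; forward: BREAKING [(status, R1)]


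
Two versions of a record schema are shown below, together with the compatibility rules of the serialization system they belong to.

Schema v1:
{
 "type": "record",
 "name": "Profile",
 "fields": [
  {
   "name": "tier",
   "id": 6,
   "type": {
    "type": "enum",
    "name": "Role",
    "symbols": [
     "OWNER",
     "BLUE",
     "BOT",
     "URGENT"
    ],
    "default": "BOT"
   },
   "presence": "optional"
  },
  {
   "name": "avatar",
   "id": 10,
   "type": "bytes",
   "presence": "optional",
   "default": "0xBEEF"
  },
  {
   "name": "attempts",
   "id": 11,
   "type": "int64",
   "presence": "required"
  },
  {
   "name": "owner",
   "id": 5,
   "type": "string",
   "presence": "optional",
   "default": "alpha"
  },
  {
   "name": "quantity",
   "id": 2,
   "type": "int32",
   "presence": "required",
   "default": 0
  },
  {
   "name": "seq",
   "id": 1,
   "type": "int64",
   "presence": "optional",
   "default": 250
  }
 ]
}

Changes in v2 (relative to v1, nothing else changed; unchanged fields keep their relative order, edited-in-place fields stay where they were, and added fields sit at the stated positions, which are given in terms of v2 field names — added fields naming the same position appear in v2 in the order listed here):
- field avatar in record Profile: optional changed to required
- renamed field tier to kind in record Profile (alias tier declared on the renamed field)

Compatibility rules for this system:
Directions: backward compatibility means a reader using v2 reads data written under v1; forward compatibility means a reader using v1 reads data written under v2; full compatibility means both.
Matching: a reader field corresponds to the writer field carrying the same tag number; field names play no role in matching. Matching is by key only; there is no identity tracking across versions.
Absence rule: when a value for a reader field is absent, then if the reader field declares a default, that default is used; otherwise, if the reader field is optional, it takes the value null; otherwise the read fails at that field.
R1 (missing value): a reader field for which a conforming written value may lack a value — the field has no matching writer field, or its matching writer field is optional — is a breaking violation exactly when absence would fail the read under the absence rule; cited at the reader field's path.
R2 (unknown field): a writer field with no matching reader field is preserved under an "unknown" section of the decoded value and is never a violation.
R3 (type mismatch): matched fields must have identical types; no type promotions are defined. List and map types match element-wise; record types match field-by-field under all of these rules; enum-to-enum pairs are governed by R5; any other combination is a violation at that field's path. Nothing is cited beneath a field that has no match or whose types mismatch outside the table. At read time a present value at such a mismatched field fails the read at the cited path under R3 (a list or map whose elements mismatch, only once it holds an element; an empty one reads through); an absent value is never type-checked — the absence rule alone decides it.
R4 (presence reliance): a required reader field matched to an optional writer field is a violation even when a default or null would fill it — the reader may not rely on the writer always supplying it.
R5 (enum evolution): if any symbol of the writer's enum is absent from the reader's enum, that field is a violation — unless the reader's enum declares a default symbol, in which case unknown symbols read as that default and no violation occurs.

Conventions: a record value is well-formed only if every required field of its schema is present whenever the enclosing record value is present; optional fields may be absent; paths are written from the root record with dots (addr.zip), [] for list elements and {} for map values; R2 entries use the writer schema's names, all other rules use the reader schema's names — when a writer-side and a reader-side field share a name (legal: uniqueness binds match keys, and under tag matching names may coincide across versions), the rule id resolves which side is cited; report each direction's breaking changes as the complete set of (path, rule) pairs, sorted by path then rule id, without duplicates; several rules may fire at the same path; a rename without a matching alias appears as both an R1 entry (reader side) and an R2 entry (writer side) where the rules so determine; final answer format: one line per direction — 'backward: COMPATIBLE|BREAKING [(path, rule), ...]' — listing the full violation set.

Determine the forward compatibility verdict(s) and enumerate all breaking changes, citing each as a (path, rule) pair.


forward: COMPATIBLE []

in Profile below, arrows point writer -> reader
forward pass over Profile, reader schema v1, writer schema v2:
  tier: Role -> Role, writer optional; from kind
  avatar: bytes -> bytes, writer required; from avatar
  attempts: int64 -> int64, writer required; from attempts
  owner: string -> string, writer optional; from owner
  quantity: int32 -> int32, writer required; from quantity
  seq: int64 -> int64, writer optional; from seq
  => no violations; forward on Profile: COMPATIBLE
the other Profile changes do not affect what is asked:
  field avatar in record Profile: optional changed to required -> fires only in the backward direction of Profile, which is not asked here
  renamed field tier to kind in record Profile (alias tier declared on the renamed field) -> no rule fires on it in Profile's dialect; the asked verdict holds


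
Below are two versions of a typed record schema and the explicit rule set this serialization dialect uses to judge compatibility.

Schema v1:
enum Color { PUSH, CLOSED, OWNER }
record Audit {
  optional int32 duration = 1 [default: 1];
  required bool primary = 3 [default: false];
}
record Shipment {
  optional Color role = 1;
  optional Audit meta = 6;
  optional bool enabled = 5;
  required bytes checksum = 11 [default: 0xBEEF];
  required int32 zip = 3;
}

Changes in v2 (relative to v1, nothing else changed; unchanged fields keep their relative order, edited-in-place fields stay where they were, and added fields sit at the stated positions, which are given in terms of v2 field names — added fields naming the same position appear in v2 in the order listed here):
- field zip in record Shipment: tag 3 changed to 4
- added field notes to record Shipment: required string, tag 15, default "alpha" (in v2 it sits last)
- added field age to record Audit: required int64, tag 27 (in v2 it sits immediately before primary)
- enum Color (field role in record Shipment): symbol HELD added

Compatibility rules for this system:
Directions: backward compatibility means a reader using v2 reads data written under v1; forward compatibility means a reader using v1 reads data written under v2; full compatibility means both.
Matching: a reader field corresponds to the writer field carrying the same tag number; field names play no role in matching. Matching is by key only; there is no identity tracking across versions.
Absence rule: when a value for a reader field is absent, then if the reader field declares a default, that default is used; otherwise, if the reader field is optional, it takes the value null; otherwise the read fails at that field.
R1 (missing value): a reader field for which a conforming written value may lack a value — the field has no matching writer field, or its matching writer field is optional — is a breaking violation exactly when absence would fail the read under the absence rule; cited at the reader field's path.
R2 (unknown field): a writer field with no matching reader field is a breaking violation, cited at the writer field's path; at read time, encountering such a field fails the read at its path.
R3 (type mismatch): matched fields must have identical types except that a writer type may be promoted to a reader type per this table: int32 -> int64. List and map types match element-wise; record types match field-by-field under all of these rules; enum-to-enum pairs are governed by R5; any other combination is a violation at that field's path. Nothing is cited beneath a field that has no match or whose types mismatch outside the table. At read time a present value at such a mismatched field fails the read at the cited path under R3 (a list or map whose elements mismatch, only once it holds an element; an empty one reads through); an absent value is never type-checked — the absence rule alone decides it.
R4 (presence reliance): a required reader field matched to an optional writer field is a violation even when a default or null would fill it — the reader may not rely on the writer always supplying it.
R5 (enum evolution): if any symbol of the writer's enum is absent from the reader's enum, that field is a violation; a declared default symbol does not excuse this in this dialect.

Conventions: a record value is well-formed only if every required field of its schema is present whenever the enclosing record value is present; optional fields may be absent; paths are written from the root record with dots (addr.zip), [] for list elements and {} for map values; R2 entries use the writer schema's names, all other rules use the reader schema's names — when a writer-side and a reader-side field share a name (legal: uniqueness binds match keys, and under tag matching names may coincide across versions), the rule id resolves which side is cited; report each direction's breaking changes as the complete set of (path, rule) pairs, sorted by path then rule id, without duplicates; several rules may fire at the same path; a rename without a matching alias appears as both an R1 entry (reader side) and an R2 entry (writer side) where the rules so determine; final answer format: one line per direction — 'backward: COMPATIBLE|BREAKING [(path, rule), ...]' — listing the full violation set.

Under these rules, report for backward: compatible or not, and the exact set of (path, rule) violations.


the writer's type comes first in each Shipment pair
checking backward for Shipment: reader v2 against writer v1:
  role: Color -> Color, writer optional; from role
  meta: Audit -> Audit, writer optional; from meta
  enabled: bool -> bool, writer optional; from enabled
  checksum: bytes -> bytes, writer required; from checksum
  zip: no writer-side match
  notes: no writer-side match
  writer field zip has no reader counterpart
  meta.duration: int32 -> int32, writer optional; from meta.duration
  meta.age: no writer-side match
  meta.primary: bool -> bool, writer required; from meta.primary
  violation R1 at meta.age
  violation R1 at zip
  violation R2 at zip
  => backward verdict for Shipment: BREAKING, 3 violation(s)
the other Shipment changes do not affect what is asked:
  added field notes to record Shipment: required string, tag 15, default "alpha" (in v2 it sits last) -> its effect on Shipment is confined to the forward direction, not asked
  enum Color (field role in record Shipment): symbol HELD added -> its effect on Shipment is confined to the forward direction, not asked

backward: BREAKING [(meta.age, R1), (zip, R1), (zip, R2)]


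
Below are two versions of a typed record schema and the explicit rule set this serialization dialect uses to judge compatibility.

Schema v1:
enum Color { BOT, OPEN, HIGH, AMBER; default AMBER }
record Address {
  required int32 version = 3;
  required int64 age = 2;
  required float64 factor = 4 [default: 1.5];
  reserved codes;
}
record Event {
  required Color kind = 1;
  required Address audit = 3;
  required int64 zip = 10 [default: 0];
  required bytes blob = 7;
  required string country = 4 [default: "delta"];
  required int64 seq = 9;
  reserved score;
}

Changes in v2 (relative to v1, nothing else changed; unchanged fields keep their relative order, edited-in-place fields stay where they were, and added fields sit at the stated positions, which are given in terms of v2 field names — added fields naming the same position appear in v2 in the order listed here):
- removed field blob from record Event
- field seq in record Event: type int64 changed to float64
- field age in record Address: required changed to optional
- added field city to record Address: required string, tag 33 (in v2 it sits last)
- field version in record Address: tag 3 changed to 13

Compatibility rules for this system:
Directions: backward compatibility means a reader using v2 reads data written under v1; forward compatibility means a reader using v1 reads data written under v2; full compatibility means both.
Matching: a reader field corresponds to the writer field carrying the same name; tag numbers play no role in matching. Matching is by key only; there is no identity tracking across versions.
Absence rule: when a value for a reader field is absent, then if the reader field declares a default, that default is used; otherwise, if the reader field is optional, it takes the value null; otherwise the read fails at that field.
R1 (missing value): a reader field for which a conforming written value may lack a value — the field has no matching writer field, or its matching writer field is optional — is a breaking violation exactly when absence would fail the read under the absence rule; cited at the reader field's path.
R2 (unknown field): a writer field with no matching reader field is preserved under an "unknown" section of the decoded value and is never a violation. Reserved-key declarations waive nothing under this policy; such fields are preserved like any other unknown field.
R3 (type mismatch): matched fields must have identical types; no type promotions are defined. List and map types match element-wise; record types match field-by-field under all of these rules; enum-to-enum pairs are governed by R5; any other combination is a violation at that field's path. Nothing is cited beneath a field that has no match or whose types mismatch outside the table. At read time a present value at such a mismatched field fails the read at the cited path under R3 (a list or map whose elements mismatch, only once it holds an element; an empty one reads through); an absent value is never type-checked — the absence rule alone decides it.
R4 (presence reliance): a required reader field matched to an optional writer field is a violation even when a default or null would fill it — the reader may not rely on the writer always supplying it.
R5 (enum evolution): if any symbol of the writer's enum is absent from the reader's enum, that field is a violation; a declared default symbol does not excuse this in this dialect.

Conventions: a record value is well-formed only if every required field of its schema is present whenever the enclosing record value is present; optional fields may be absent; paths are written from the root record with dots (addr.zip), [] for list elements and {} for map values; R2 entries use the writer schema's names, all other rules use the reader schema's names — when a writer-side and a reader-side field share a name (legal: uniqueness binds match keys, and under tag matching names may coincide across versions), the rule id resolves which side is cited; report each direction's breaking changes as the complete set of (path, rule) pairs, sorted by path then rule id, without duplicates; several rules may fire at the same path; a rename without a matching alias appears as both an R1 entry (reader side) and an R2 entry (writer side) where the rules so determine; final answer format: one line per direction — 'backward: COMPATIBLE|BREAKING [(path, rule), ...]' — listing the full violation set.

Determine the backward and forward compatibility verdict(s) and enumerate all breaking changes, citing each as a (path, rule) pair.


backward: BREAKING [(audit.city, R1), (seq, R3)]; forward: BREAKING [(audit.age, R1), (audit.age, R4), (blob, R1), (seq, R3)]

in Event below, arrows point writer -> reader
backward analysis of Event with v2 as reader and v1 as writer:
  kind: paired with writer kind (Color -> Color; writer required)
  audit: paired with writer audit (Address -> Address; writer required)
  zip: paired with writer zip (int64 -> int64; writer required)
  country: paired with writer country (string -> string; writer required)
  seq: paired with writer seq (int64 -> float64; writer required)
  blob (writer side), unknown to reader
  audit.version: paired with writer audit.version (int32 -> int32; writer required)
  audit.age: paired with writer audit.age (int64 -> int64; writer required)
  audit.factor: paired with writer audit.factor (float64 -> float64; writer required)
  audit.city: no writer match
  R1 fires at audit.city
  R3 fires at seq
  backward on Event therefore BREAKING (2)
forward analysis of Event with v1 as reader and v2 as writer:
  kind: paired with writer kind (Color -> Color; writer required)
  audit: paired with writer audit (Address -> Address; writer required)
  zip: paired with writer zip (int64 -> int64; writer required)
  blob: no writer match
  country: paired with writer country (string -> string; writer required)
  seq: paired with writer seq (float64 -> int64; writer required)
  audit.version: paired with writer audit.version (int32 -> int32; writer required)
  audit.age: paired with writer audit.age (int64 -> int64; writer optional)
  audit.factor: paired with writer audit.factor (float64 -> float64; writer required)
  audit.city (writer side), unknown to reader
  R1 fires at audit.age
  R4 fires at audit.age
  R1 fires at blob
  R3 fires at seq
  forward on Event therefore BREAKING (4)


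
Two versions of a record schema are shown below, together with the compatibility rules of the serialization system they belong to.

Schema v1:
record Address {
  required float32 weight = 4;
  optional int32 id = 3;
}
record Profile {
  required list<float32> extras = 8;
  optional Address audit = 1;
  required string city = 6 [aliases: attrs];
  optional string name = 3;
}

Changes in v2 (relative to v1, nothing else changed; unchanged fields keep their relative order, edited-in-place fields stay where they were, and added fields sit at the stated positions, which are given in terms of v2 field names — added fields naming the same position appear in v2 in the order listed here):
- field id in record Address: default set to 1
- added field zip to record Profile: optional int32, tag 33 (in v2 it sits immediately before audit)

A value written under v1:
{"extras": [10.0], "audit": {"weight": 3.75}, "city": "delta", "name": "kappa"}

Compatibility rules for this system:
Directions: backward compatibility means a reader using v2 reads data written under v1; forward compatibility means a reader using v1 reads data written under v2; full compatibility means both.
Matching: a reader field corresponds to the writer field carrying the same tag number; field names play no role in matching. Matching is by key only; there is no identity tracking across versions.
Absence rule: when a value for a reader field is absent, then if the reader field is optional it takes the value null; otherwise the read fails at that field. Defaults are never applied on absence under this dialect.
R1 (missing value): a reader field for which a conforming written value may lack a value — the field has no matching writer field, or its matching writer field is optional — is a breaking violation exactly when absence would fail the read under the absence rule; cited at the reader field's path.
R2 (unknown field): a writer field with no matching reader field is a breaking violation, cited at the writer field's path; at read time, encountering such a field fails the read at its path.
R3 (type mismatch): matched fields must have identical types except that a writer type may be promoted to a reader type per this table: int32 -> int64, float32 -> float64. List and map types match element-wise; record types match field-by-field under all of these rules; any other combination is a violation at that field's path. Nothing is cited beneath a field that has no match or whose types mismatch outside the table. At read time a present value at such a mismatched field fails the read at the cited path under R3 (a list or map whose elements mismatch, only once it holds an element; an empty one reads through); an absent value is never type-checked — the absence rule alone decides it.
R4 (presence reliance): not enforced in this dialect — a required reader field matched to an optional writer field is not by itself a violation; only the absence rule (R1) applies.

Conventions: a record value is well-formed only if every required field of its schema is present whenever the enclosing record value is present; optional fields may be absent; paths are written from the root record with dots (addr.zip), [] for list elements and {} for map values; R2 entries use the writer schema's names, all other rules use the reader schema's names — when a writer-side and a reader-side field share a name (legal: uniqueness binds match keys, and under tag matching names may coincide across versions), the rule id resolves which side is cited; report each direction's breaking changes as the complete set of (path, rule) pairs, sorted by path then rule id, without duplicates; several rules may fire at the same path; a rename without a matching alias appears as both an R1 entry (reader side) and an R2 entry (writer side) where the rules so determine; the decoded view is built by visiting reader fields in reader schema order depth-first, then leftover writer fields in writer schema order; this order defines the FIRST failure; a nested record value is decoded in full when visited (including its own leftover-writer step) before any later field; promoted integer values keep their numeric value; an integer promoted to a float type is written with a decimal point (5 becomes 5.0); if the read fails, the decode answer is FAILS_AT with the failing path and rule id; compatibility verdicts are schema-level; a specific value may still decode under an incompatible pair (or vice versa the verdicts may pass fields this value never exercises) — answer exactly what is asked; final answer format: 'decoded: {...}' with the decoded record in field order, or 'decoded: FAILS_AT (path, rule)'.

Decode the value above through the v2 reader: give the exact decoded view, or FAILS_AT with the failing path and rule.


decoded: {"extras": [10.0], "zip": null, "audit": {"weight": 3.75, "id": null}, "city": "delta", "name": "kappa"}

the writer's type comes first in each Profile pair
decode (reader v2):
  extras := [10.0]
  zip := null (absent, optional -> null)
  audit.weight := 3.75
  audit.id := null (absent, optional -> null)
  city := "delta"
  name := "kappa"
  => decoded: {"extras": [10.0], "zip": null, "audit": {"weight": 3.75, "id": null}, "city": "delta", "name": "kappa"}
the rest of the Profile diff is inert for this question:
  field id in record Address: default set to 1 -> triggers nothing under the printed rules; the Profile answer is the same either way


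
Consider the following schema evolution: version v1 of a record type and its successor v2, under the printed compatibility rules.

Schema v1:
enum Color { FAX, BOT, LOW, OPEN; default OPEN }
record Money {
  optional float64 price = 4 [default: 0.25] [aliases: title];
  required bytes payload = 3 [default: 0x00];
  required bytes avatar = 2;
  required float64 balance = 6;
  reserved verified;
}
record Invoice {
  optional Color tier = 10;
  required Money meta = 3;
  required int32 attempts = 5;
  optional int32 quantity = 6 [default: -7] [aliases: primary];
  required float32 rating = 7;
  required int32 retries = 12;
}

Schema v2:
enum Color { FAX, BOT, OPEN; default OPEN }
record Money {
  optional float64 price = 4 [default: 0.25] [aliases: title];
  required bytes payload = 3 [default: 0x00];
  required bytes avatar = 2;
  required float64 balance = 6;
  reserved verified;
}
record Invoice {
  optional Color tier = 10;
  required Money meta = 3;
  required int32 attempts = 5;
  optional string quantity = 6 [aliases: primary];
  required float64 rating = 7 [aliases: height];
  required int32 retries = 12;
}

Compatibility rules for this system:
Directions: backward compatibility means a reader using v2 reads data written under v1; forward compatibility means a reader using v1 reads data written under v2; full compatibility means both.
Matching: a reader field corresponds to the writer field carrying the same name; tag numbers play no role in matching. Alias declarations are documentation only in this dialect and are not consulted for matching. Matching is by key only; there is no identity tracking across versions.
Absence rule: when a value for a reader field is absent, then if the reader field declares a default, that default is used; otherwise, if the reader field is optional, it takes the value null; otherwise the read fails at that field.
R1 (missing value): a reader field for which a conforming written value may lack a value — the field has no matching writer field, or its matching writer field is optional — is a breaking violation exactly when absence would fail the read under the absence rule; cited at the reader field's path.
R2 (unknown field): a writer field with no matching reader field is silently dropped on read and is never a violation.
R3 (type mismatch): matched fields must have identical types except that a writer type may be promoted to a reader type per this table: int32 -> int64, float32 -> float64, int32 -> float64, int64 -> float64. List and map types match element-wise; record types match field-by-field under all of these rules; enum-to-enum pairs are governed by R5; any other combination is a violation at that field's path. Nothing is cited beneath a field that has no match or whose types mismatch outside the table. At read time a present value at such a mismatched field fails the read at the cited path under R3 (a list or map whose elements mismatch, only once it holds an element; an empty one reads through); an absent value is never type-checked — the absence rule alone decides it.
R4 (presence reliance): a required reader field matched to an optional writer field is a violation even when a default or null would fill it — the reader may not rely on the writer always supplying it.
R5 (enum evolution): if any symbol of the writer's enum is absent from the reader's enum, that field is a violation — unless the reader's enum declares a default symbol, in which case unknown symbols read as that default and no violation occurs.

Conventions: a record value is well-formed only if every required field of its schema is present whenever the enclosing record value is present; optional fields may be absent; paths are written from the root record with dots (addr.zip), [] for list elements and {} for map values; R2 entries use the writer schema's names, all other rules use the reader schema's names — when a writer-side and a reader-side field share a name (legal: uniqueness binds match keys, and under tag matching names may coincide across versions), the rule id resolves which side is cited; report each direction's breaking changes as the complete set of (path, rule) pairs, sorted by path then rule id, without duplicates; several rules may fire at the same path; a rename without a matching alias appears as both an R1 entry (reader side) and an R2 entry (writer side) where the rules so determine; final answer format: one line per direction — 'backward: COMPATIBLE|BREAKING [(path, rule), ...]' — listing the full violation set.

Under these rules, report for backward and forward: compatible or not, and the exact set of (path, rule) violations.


arrows below run writer -> reader for Invoice
backward on Invoice — v2 reading data written by v1:
  tier: paired with writer tier (Color -> Color; writer optional)
  meta: paired with writer meta (Money -> Money; writer required)
  attempts: paired with writer attempts (int32 -> int32; writer required)
  quantity: paired with writer quantity (int32 -> string; writer optional)
  rating: paired with writer rating (float32 -> float64; writer required)
  retries: paired with writer retries (int32 -> int32; writer required)
  meta.price: paired with writer meta.price (float64 -> float64; writer optional)
  meta.payload: paired with writer meta.payload (bytes -> bytes; writer required)
  meta.avatar: paired with writer meta.avatar (bytes -> bytes; writer required)
  meta.balance: paired with writer meta.balance (float64 -> float64; writer required)
  R3 fires at quantity
  => backward verdict for Invoice: BREAKING, 1 violation(s)
forward on Invoice — v1 reading data written by v2:
  tier: paired with writer tier (Color -> Color; writer optional)
  meta: paired with writer meta (Money -> Money; writer required)
  attempts: paired with writer attempts (int32 -> int32; writer required)
  quantity: paired with writer quantity (string -> int32; writer optional)
  rating: paired with writer rating (float64 -> float32; writer required)
  retries: paired with writer retries (int32 -> int32; writer required)
  meta.price: paired with writer meta.price (float64 -> float64; writer optional)
  meta.payload: paired with writer meta.payload (bytes -> bytes; writer required)
  meta.avatar: paired with writer meta.avatar (bytes -> bytes; writer required)
  meta.balance: paired with writer meta.balance (float64 -> float64; writer required)
  R3 fires at quantity
  R3 fires at rating
  => forward verdict for Invoice: BREAKING, 2 violation(s)

backward: BREAKING [(quantity, R3)]; forward: BREAKING [(quantity, R3), (rating, R3)]
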